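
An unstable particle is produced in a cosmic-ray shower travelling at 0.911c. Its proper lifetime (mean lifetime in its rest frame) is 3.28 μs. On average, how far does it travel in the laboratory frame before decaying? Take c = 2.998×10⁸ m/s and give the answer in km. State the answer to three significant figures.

2.17 km

With β = 0.911, γ = 1/√(1 − 0.911²) = 1/√0.170079 = 2.4248.
Lab-frame lifetime: Δt = γτ = 2.4248 × 3.28 μs = 7.9533 μs.
Distance: d = vΔt = 0.911 × 2.998×10⁸ m/s × 7.9533×10^-6 s = 2170 m = 2.17 km.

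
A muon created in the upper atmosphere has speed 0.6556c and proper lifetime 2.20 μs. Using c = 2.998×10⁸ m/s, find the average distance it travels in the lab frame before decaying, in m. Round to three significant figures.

573 m

With β = 0.6556, γ = 1/√(1 − 0.6556²) = 1/√0.57018864 = 1.3243.
Lab-frame lifetime: Δt = γτ = 1.3243 × 2.20 μs = 2.9135 μs.
Distance: d = vΔt = 0.6556 × 2.998×10⁸ m/s × 2.9135×10^-6 s = 573 m.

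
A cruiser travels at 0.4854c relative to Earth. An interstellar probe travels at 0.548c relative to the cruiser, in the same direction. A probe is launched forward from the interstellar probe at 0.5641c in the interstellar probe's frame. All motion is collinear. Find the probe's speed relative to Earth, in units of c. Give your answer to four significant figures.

Compose velocities in two stages. Stage 1 (into S'): u₁ = (0.5641+0.548)/(1+0.5641×0.548) = 0.8495.
Stage 2 (into S): u = (0.8495+0.4854)/(1+0.8495×0.4854) = 0.94516, so the speed is 0.9452c.

0.9452c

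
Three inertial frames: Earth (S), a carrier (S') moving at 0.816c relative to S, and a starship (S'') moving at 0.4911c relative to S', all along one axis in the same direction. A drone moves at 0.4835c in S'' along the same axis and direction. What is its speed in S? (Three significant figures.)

Compose velocities in two stages. Stage 1 (into S'): u₁ = (0.4835+0.4911)/(1+0.4835×0.4911) = 0.78759.
Stage 2 (into S): u = (0.78759+0.816)/(1+0.78759×0.816) = 0.97621, so the speed is 0.976c.

0.976c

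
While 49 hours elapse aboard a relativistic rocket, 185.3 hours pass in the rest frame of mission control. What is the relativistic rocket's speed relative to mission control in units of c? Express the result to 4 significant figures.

0.9644c

γ = Δt/Δτ = 185.3/49 = 3.7816.
β = √(1 − 1/γ²) = √(1 − 0.0699276) = √0.9300724 = 0.9644.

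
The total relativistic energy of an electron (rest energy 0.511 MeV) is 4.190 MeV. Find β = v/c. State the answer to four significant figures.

γ = E/(mc²) = 4.190/0.511 = 8.1996.
β = √(1 − 1/γ²) = √(1 − 0.0148736) = √0.9851264 = 0.9925.

0.9925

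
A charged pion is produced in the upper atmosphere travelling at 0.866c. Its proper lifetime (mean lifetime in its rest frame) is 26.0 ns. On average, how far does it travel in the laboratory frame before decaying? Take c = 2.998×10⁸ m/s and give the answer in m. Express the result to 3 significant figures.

13.5 m

γ = 1/√(1 − β²) = 1/√(1 − 0.749956) = 1/√0.250044 = 1/0.500044 = 1.9998.
Lab-frame lifetime: Δt = γτ = 1.9998 × 26.0 ns = 51.995 ns.
Distance: d = vΔt = 0.866 × 2.998×10⁸ m/s × 5.1995×10^-8 s = 13.5 m.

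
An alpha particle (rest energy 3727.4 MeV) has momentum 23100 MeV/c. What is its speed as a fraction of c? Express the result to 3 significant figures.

0.987c

pc/(mc²) = 23100/3727.4 = 6.1973 = βγ = β/√(1−β²).
So β² = x²/(1 + x²) with x = 6.1973: x² = 38.4065, β² = 38.4065/39.4065 = 0.974623, β = 0.987.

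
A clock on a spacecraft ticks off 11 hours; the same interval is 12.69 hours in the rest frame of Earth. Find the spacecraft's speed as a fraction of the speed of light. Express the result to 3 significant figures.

γ = Δt/Δτ = 12.69/11 = 1.1536.
β = √(1 − 1/γ²) = √(1 − 0.751432) = √0.248568 = 0.499.

0.499c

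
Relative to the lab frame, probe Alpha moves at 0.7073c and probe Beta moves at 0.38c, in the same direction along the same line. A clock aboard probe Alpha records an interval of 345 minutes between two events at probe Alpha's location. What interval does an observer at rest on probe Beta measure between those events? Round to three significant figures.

386 minutes

Transform probe Alpha's velocity into probe Beta's frame: (0.7073 − 0.38)/(1 − 0.7073·0.38) = 0.3273/0.731226, so the relative speed is 0.4476c.
γ for this relative speed: γ = 1/√(1 − 0.200346) = 1.1183.
The clock on probe Alpha records proper time, so probe Beta measures Δt = γΔτ = 1.1183 × 345 = 386 minutes.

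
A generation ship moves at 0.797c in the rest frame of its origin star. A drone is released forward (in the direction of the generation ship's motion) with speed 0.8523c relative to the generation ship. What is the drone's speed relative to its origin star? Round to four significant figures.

Relativistic velocity addition: u = (u' + v)/(1 + u'v/c²), with u' = 0.8523c and v = 0.797c.
Numerator: 0.8523 + 0.797 = 1.6493. Denominator: 1 + (0.8523)(0.797) = 1.6792831.
u = 1.6493/1.6792831 = 0.98215, so the speed is 0.9821c.

0.9821c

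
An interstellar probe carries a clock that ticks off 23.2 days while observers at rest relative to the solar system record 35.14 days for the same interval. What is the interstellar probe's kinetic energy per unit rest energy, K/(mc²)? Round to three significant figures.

0.515

γ = Δt/Δτ = 35.14/23.2 = 1.51466.
Since K = (γ−1)mc², K/(mc²) = 1.51466 − 1 = 0.515.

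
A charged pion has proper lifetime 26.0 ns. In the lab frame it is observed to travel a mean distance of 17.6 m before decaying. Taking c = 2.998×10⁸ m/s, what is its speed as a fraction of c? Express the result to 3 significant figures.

0.914c

d = βγcτ ⇒ βγ = d/(cτ) = 17.60 m / (7.7948 m) = 2.2579.
β = (βγ)/√(1+(βγ)²) = 2.2579/√6.09811 = 0.914.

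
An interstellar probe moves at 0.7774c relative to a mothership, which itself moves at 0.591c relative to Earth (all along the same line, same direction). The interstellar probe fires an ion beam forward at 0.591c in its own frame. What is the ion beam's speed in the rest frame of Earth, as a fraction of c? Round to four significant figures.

0.9836c

Compose velocities in two stages. Stage 1 (into S'): u₁ = (0.591+0.7774)/(1+0.591×0.7774) = 0.93762.
Stage 2 (into S): u = (0.93762+0.591)/(1+0.93762×0.591) = 0.98358, so the speed is 0.9836c.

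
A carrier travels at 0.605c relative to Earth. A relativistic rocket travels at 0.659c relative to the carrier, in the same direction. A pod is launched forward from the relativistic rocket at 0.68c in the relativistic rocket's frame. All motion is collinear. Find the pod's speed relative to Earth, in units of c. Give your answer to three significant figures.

0.981c

First combine the pod and relativistic rocket (S''→S'): u₁ = (0.68 + 0.659)/(1 + 0.68×0.659) = 1.339/1.44812 = 0.92465.
Then combine with the carrier (S'→S): u = (0.92465 + 0.605)/(1 + 0.92465×0.605) = 1.52965/1.55941325 = 0.98091.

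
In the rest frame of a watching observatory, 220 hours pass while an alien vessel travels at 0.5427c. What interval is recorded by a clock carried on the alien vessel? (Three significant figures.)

185 hours

γ = 1/√(1 − β²) = 1/√(1 − 0.29452329) = 1/√0.70547671 = 1/0.839927 = 1.1906.
The moving clock records proper time: Δτ = Δt/γ = 220/1.1906 = 185 hours.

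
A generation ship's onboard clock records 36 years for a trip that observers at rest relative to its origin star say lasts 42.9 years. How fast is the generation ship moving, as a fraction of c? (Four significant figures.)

γ = Δt/Δτ = 42.9/36 = 1.1917.
β = √(1 − 1/γ²) = √(1 − 0.704152) = √0.295848 = 0.5439.

0.5439c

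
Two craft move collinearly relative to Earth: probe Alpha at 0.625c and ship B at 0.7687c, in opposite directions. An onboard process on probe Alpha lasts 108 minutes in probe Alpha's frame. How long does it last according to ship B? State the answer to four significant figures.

320.2 minutes

The velocity of probe Alpha relative to ship B is (0.625 + 0.7687)c / (1 + 0.625×0.7687) = 0.94141c; relative speed 0.94141c.
At |u| = 0.94141c, γ = (1 − 0.886253)^(−1/2) = 2.965.
The clock on probe Alpha records proper time, so ship B measures Δt = γΔτ = 2.965 × 108 = 320.2 minutes.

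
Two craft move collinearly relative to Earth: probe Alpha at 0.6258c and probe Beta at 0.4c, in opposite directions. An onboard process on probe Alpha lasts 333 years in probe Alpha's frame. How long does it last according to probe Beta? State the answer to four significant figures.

The velocity of probe Alpha relative to probe Beta is (0.6258 + 0.4)c / (1 + 0.6258×0.4) = 0.82043c; relative speed 0.82043c.
γ for this relative speed: γ = 1/√(1 − 0.673105) = 1.749.
The clock on probe Alpha records proper time, so probe Beta measures Δt = γΔτ = 1.749 × 333 = 582.4 years.

582.4 years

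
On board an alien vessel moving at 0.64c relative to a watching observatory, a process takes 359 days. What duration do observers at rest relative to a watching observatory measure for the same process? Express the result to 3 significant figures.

467 days

Lorentz factor: γ = (1 − 0.4096)^(−1/2) = 1.3014.
Time dilation: Δt = γ·Δτ = 1.3014 × 359 = 467 days.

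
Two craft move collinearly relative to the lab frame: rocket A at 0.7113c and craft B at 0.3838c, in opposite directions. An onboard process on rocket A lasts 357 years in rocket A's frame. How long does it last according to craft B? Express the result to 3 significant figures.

Speed of rocket A in craft B's frame: u = (v_A + v_B)/(1 + v_A v_B/c²) = (0.7113 + 0.3838)/(1 + 0.7113×0.3838) = 1.0951/1.27299694 = 0.86025; |u| = 0.86025c.
γ for this relative speed: γ = 1/√(1 − 0.74003) = 1.9613.
The clock on rocket A records proper time, so craft B measures Δt = γΔτ = 1.9613 × 357 = 700 years.

700 years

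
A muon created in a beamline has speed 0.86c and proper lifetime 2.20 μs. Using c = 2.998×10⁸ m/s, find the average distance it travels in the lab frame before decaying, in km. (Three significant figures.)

γ = 1/√(1 − β²) = 1/√(1 − 0.7396) = 1/√0.2604 = 1/0.510294 = 1.9597.
Lab-frame lifetime: Δt = γτ = 1.9597 × 2.20 μs = 4.3113 μs.
Distance: d = vΔt = 0.86 × 2.998×10⁸ m/s × 4.3113×10^-6 s = 1110 m = 1.11 km.

1.11 km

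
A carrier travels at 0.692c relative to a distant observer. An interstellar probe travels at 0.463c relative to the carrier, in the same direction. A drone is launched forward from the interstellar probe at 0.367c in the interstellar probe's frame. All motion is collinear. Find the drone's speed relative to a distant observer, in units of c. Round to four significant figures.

Compose velocities in two stages. Stage 1 (into S'): u₁ = (0.367+0.463)/(1+0.367×0.463) = 0.70945.
Stage 2 (into S): u = (0.70945+0.692)/(1+0.70945×0.692) = 0.93998, so the speed is 0.9400c.

0.9400c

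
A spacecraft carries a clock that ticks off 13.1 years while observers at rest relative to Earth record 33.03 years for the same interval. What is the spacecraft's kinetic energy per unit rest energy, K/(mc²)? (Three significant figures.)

1.52

From Δt = γΔτ: γ = 33.03/13.1 = 2.52137.
Since K = (γ−1)mc², K/(mc²) = 2.52137 − 1 = 1.52.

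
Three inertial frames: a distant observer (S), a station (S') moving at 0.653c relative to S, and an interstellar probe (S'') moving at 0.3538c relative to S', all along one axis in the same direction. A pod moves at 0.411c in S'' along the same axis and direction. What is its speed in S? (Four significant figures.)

0.9197c

Compose velocities in two stages. Stage 1 (into S'): u₁ = (0.411+0.3538)/(1+0.411×0.3538) = 0.66771.
Stage 2 (into S): u = (0.66771+0.653)/(1+0.66771×0.653) = 0.91971, so the speed is 0.9197c.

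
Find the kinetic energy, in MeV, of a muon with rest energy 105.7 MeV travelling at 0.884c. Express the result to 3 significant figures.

γ = 1/√(1 − β²) = 1/√(1 − 0.781456) = 1/√0.218544 = 1/0.467487 = 2.1391.
Kinetic energy: K = (γ − 1)mc² = (2.1391 − 1) × 105.7 MeV = 1.1391 × 105.7 = 120 MeV.

120 MeV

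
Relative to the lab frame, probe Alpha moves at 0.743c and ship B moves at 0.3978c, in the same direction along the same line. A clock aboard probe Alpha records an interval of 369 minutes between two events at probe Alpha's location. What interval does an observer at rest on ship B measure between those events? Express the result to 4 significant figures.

423.3 minutes

Transform probe Alpha's velocity into ship B's frame: (0.743 − 0.3978)/(1 − 0.743·0.3978) = 0.3452/0.7044346, so the relative speed is 0.49004c.
At |u| = 0.49004c, γ = (1 − 0.240139)^(−1/2) = 1.1472.
Probe Alpha's interval is proper; time dilation gives Δt_B = γΔτ = 1.1472 × 369 minutes = 423.3 minutes.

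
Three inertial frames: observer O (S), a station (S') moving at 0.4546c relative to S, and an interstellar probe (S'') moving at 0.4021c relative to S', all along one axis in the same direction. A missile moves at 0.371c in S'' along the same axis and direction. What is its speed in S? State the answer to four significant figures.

Compose velocities in two stages. Stage 1 (into S'): u₁ = (0.371+0.4021)/(1+0.371×0.4021) = 0.67274.
Stage 2 (into S): u = (0.67274+0.4546)/(1+0.67274×0.4546) = 0.86331, so the speed is 0.8633c.

0.8633c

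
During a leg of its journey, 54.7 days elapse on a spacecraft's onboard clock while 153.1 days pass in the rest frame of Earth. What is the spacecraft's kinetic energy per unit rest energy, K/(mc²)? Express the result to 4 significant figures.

1.799

From Δt = γΔτ: γ = 153.1/54.7 = 2.7989.
Since K = (γ−1)mc², K/(mc²) = 2.7989 − 1 = 1.799.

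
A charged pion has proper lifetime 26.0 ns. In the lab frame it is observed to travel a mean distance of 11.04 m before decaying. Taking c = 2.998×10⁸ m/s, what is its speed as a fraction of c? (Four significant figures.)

Let x = d/(cτ) = 11.04 m / (2.998×10⁸ m/s × 2.600×10^-8 s) = 1.4163. Since d = βγcτ, x = βγ = β/√(1−β²).
Solving: β² = x²/(1+x²) = 2.00591/3.00591 = 0.667322, so β = 0.8169.

0.8169c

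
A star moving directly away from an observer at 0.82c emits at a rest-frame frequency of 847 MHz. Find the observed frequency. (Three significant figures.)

266 MHz

Relativistic Doppler (source moving away): f_obs = f_src · √((1−β)/(1+β)).
With β = 0.82: factor = √(0.18/1.82) = 0.31449.
f_obs = 847 × 0.31449 = 266 MHz.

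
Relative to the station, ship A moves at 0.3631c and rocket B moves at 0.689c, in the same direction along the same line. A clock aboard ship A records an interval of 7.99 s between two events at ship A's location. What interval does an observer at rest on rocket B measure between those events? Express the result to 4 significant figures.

8.872 s

Speed of ship A in rocket B's frame: u = (v_A − v_B)/(1 − v_A v_B/c²) = (0.3631 − 0.689)/(1 − 0.3631×0.689) = −0.3259/0.7498241 = −0.43464; |u| = 0.43464c.
γ for this relative speed: γ = 1/√(1 − 0.188912) = 1.1104.
Ship A's interval is proper; time dilation gives Δt_B = γΔτ = 1.1104 × 7.99 s = 8.872 s.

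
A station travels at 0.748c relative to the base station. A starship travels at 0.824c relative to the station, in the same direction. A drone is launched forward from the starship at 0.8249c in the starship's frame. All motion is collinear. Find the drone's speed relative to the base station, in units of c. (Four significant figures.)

0.9973c

Compose velocities in two stages. Stage 1 (into S'): u₁ = (0.8249+0.824)/(1+0.8249×0.824) = 0.98165.
Stage 2 (into S): u = (0.98165+0.748)/(1+0.98165×0.748) = 0.99733, so the speed is 0.9973c.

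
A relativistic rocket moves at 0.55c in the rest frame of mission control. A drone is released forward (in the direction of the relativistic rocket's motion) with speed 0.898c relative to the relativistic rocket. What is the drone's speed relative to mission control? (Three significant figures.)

0.969c

In units of c, u = (u' + v)/(1 + u'v) with u' = 0.898 and v = 0.55.
Numerator: 0.898 + 0.55 = 1.448. Denominator: 1 + (0.898)(0.55) = 1.4939.
u = 1.448/1.4939 = 0.96928, so the speed is 0.969c.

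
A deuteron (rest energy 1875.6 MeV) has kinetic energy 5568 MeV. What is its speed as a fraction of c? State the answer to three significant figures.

γ = 1 + K/(mc²) = 1 + 5568/1875.6 = 3.9687.
β = √(1 − 1/γ²) = √(1 − 0.0634897) = √0.9365103 = 0.968.

0.968c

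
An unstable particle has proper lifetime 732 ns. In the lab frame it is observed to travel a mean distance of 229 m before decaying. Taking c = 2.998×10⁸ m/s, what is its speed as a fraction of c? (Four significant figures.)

Lab distance = (lab lifetime)·v = γτ·βc, so βγ = d/(cτ) = 229.0/(2.998×10⁸ × 7.320×10^-7) = 1.0435.
With βγ = 1.0435: γ² = 1 + (βγ)² = 2.08889, and β = (βγ)/γ = 1.0435/1.4453 = 0.7220.

0.7220c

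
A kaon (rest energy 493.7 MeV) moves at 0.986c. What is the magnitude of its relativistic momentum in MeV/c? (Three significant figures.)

Lorentz factor: γ = (1 − 0.972196)^(−1/2) = 5.9972.
Momentum: p = γβ·mc = 5.9972 × 0.986 × 493.7 MeV/c = 2920 MeV/c.

2920 MeV/c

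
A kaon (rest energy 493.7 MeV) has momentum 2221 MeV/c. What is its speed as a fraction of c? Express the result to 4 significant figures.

pc/(mc²) = 2221/493.7 = 4.4987 = βγ = β/√(1−β²).
So β² = x²/(1 + x²) with x = 4.4987: x² = 20.2383, β² = 20.2383/21.2383 = 0.952915, β = 0.9762.

0.9762c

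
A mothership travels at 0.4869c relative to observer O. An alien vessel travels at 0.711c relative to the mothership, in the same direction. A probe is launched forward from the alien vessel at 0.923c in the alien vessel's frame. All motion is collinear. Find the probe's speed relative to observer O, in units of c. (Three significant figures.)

Apply u = (u'+v)/(1+u'v) twice. Probe in the mothership frame: (0.923+0.711)/(1+0.923·0.711) = 1.634/1.656253 = 0.98656c.
That velocity, transformed to the rest frame of observer O: (0.98656+0.4869)/(1+0.98656·0.4869) = 1.47346/1.480356064 = 0.99534c.

0.995c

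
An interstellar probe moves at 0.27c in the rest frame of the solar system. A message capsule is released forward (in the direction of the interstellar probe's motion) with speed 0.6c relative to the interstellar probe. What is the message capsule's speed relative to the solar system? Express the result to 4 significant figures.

0.7487c

In units of c, u = (u' + v)/(1 + u'v) with u' = 0.6 and v = 0.27.
Numerator: 0.6 + 0.27 = 0.87. Denominator: 1 + (0.6)(0.27) = 1.162.
u = 0.87/1.162 = 0.74871, so the speed is 0.7487c.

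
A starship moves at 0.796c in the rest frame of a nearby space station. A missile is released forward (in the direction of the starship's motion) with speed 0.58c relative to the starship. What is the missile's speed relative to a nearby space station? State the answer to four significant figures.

In units of c, u = (u' + v)/(1 + u'v) with u' = 0.58 and v = 0.796.
Numerator: 0.58 + 0.796 = 1.376. Denominator: 1 + (0.58)(0.796) = 1.46168.
u = 1.376/1.46168 = 0.94138, so the speed is 0.9414c.

0.9414c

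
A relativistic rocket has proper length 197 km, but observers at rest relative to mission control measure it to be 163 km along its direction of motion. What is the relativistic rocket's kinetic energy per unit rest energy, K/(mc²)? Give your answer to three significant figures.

0.209

γ = L₀/L = 197/163 = 1.20859.
K/(mc²) = γ − 1 = 1.20859 − 1 = 0.209.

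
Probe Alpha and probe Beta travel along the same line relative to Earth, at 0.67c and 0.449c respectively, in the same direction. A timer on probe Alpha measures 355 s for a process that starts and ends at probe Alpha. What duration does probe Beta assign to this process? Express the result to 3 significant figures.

Speed of probe Alpha in probe Beta's frame: u = (v_A − v_B)/(1 − v_A v_B/c²) = (0.67 − 0.449)/(1 − 0.67×0.449) = 0.221/0.69917 = 0.31609; |u| = 0.31609c.
At |u| = 0.31609c, γ = (1 − 0.0999129)^(−1/2) = 1.054.
Probe Alpha's interval is proper; time dilation gives Δt_B = γΔτ = 1.054 × 355 s = 374 s.

374 s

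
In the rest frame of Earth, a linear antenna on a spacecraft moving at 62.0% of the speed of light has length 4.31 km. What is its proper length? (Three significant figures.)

Lorentz factor: γ = (1 − 0.3844)^(−1/2) = 1.2745.
Proper length: L₀ = γ·L = 1.2745 × 4.31 = 5.49 km.

5.49 km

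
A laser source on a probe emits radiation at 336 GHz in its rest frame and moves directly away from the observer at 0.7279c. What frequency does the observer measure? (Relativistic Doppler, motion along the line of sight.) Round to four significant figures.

Relativistic Doppler (source moving away): f_obs = f_src · √((1−β)/(1+β)).
With β = 0.7279: factor = √(0.2721/1.7279) = 0.39683.
f_obs = 336 × 0.39683 = 133.3 GHz.

133.3 GHz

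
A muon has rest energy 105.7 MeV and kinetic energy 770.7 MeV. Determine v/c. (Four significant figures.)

K = (γ−1)mc², so γ = 1 + 770.7/105.7 = 8.2914.
Then v/c = √(1 − γ⁻²) = √(1 − 0.014546) = √0.985454 = 0.9927.

0.9927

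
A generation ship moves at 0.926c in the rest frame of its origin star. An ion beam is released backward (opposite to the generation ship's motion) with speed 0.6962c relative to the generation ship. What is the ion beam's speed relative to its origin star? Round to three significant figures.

Relativistic velocity addition: u = (u' + v)/(1 + u'v/c²), with u' = −0.6962c and v = 0.926c.
Numerator: −0.6962 + 0.926 = 0.2298. Denominator: 1 + (−0.6962)(0.926) = 0.3553188.
u = 0.2298/0.3553188 = 0.64674, so the speed is 0.647c.

0.647c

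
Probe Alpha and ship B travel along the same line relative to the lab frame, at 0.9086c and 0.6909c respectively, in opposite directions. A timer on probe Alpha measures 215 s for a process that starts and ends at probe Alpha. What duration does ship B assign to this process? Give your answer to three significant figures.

Transform probe Alpha's velocity into ship B's frame: (0.9086 + 0.6909)/(1 + 0.9086·0.6909) = 1.5995/1.62775174, so the relative speed is 0.98264c.
At |u| = 0.98264c, γ = (1 − 0.965581)^(−1/2) = 5.3902.
The clock on probe Alpha records proper time, so ship B measures Δt = γΔτ = 5.3902 × 215 = 1160 s.

1160 s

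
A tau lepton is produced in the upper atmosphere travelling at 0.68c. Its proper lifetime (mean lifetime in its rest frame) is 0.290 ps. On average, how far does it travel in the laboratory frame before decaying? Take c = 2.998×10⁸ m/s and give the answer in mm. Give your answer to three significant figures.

0.0806 mm

γ = 1/√(1 − β²) = 1/√(1 − 0.4624) = 1/√0.5376 = 1/0.733212 = 1.3639.
Lab-frame lifetime: Δt = γτ = 1.3639 × 0.290 ps = 0.39553 ps.
Distance: d = vΔt = 0.68 × 2.998×10⁸ m/s × 3.9553×10^-13 s = 8.06×10^-5 m = 0.0806 mm.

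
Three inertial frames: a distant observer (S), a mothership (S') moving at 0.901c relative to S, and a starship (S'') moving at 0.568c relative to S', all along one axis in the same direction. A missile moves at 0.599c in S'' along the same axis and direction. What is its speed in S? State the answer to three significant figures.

0.993c

Compose velocities in two stages. Stage 1 (into S'): u₁ = (0.599+0.568)/(1+0.599×0.568) = 0.87074.
Stage 2 (into S): u = (0.87074+0.901)/(1+0.87074×0.901) = 0.99283, so the speed is 0.993c.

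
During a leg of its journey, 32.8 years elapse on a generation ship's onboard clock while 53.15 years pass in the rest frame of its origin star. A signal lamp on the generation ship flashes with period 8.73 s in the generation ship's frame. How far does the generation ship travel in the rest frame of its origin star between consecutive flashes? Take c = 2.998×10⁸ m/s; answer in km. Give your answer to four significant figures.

3.337×10^6 km

The time-dilation ratio gives γ = 53.15/32.8 = 1.62043.
β = √(1 − 1/γ²) = 0.78687. Lab-frame period = γτ = 1.62043×8.73 s = 14.146 s. Distance = βc × γτ = 0.78687 × 2.998×10⁸ m/s × 14.146 s = 3.3371×10^9 m = 3.337×10^6 km.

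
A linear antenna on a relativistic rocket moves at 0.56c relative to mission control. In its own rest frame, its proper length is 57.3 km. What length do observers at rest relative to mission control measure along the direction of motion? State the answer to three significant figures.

β² = 0.3136, so γ = 1/√0.6864 = 1.207.
Along the direction of motion the measured length is L₀/γ = 57.3/1.207 = 47.5 km.

47.5 km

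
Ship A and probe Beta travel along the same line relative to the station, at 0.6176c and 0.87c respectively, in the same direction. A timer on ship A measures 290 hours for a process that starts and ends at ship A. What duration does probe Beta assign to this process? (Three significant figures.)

Transform ship A's velocity into probe Beta's frame: (0.6176 − 0.87)/(1 − 0.6176·0.87) = −0.2524/0.462688, so the relative speed is 0.54551c.
γ for this relative speed: γ = 1/√(1 − 0.297581) = 1.1932.
The clock on ship A records proper time, so probe Beta measures Δt = γΔτ = 1.1932 × 290 = 346 hours.

346 hours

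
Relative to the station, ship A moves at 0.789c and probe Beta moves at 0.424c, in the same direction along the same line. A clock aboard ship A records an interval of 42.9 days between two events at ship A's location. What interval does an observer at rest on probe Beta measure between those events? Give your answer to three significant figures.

51.3 days

Speed of ship A in probe Beta's frame: u = (v_A − v_B)/(1 − v_A v_B/c²) = (0.789 − 0.424)/(1 − 0.789×0.424) = 0.365/0.665464 = 0.54849; |u| = 0.54849c.
At |u| = 0.54849c, γ = (1 − 0.300841)^(−1/2) = 1.1959.
Ship A's interval is proper; time dilation gives Δt_B = γΔτ = 1.1959 × 42.9 days = 51.3 days.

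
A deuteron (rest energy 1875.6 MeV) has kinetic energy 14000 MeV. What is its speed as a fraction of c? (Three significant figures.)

γ = 1 + K/(mc²) = 1 + 14000/1875.6 = 8.4643.
β = √(1 − 1/γ²) = √(1 − 0.0139578) = √0.9860422 = 0.993.

0.993c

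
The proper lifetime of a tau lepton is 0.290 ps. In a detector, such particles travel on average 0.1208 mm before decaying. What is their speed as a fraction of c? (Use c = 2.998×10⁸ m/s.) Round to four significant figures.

0.8116c

Lab distance = (lab lifetime)·v = γτ·βc, so βγ = d/(cτ) = 1.208×10^-4/(2.998×10⁸ × 2.900×10^-13) = 1.3894.
With βγ = 1.3894: γ² = 1 + (βγ)² = 2.93043, and β = (βγ)/γ = 1.3894/1.71185 = 0.8116.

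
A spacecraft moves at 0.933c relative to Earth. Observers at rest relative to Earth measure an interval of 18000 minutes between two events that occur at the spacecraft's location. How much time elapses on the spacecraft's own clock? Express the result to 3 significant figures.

6480 minutes

γ = 1/√(1 − β²) = 1/√(1 − 0.870489) = 1/√0.129511 = 1/0.359876 = 2.7787.
The spacecraft's clock runs slow as seen from Earth, so Δτ = Δt/γ = 18000/2.7787 = 6480 minutes.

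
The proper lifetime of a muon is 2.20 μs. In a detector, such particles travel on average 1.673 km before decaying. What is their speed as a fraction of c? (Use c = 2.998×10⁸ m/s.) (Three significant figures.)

0.930c

Let x = d/(cτ) = 1673 m / (2.998×10⁸ m/s × 2.200×10^-6 s) = 2.5365. Since d = βγcτ, x = βγ = β/√(1−β²).
Solving: β² = x²/(1+x²) = 6.43383/7.43383 = 0.86548, so β = 0.930.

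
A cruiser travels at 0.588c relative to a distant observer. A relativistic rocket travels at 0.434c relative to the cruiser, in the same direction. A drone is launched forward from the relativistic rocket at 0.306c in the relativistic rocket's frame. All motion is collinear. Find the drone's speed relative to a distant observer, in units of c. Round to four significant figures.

0.8968c

Compose velocities in two stages. Stage 1 (into S'): u₁ = (0.306+0.434)/(1+0.306×0.434) = 0.65325.
Stage 2 (into S): u = (0.65325+0.588)/(1+0.65325×0.588) = 0.89679, so the speed is 0.8968c.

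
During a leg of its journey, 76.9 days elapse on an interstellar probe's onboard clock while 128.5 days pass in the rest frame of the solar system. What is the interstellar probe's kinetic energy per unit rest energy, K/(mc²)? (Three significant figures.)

0.671

The time-dilation ratio gives γ = 128.5/76.9 = 1.671.
Since K = (γ−1)mc², K/(mc²) = 1.671 − 1 = 0.671.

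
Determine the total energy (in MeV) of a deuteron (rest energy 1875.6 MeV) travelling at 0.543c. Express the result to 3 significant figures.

Lorentz factor: γ = (1 − 0.294849)^(−1/2) = 1.1909.
Total energy: E = γmc² = 1.1909 × 1875.6 MeV = 2230 MeV.

2230 MeV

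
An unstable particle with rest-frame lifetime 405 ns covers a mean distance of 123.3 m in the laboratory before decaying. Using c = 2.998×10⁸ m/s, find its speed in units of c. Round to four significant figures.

Lab distance = (lab lifetime)·v = γτ·βc, so βγ = d/(cτ) = 123.3/(2.998×10⁸ × 4.050×10^-7) = 1.0155.
With βγ = 1.0155: γ² = 1 + (βγ)² = 2.03124, and β = (βγ)/γ = 1.0155/1.42522 = 0.7125.

0.7125c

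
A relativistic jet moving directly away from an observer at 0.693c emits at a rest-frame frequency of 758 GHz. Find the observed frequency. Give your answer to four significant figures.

322.8 GHz

Relativistic Doppler (source moving away): f_obs = f_src · √((1−β)/(1+β)).
With β = 0.693: factor = √(0.307/1.693) = 0.42583.
f_obs = 758 × 0.42583 = 322.8 GHz.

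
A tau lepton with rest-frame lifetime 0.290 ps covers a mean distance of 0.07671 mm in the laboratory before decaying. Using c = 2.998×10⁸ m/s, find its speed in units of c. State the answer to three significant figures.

0.662c

Lab distance = (lab lifetime)·v = γτ·βc, so βγ = d/(cτ) = 7.671×10^-5/(2.998×10⁸ × 2.900×10^-13) = 0.88231.
With βγ = 0.88231: γ² = 1 + (βγ)² = 1.778471, and β = (βγ)/γ = 0.88231/1.33359 = 0.662.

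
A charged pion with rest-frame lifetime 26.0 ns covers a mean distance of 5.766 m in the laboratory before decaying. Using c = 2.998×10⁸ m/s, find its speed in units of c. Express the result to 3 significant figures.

Lab distance = (lab lifetime)·v = γτ·βc, so βγ = d/(cτ) = 5.766/(2.998×10⁸ × 2.600×10^-8) = 0.73972.
With βγ = 0.73972: γ² = 1 + (βγ)² = 1.547186, and β = (βγ)/γ = 0.73972/1.24386 = 0.595.

0.595c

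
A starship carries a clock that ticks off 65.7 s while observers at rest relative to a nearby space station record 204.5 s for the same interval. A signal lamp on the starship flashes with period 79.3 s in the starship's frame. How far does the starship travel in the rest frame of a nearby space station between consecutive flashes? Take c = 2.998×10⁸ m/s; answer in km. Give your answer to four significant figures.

γ = Δt/Δτ = 204.5/65.7 = 3.11263.
β = √(1 − 1/γ²) = 0.94699. Lab-frame period = γτ = 3.11263×79.3 s = 246.83 s. Distance = βc × γτ = 0.94699 × 2.998×10⁸ m/s × 246.83 s = 7.0077×10^10 m = 7.008×10^7 km.

7.008×10^7 km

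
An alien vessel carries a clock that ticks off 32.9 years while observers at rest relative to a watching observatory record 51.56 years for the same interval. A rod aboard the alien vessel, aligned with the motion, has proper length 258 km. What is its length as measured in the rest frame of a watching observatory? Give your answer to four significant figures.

164.6 km

γ = Δt/Δτ = 51.56/32.9 = 1.56717.
The rod contracts by the same γ: 258 km / 1.56717 = 164.6 km.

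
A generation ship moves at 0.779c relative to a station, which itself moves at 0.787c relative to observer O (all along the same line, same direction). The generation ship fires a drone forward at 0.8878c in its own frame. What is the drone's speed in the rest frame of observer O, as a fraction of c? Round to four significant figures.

0.9982c

Compose velocities in two stages. Stage 1 (into S'): u₁ = (0.8878+0.779)/(1+0.8878×0.779) = 0.98534.
Stage 2 (into S): u = (0.98534+0.787)/(1+0.98534×0.787) = 0.99824, so the speed is 0.9982c.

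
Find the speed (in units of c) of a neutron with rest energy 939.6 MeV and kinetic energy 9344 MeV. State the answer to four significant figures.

0.9958c

K = (γ−1)mc², so γ = 1 + 9344/939.6 = 10.945.
Then v/c = √(1 − γ⁻²) = √(1 − 0.00834773) = √0.99165227 = 0.9958.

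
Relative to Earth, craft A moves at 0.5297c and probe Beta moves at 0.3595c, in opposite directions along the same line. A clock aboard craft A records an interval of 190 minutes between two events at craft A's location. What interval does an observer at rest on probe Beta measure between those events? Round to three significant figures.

Speed of craft A in probe Beta's frame: u = (v_A + v_B)/(1 + v_A v_B/c²) = (0.5297 + 0.3595)/(1 + 0.5297×0.3595) = 0.8892/1.19042715 = 0.74696; |u| = 0.74696c.
γ for this relative speed: γ = 1/√(1 − 0.557949) = 1.5041.
The clock on craft A records proper time, so probe Beta measures Δt = γΔτ = 1.5041 × 190 = 286 minutes.

286 minutes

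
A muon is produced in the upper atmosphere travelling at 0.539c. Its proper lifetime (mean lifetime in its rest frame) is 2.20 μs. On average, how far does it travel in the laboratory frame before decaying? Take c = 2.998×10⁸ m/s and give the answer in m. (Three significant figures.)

With β = 0.539, γ = 1/√(1 − 0.539²) = 1/√0.709479 = 1.1872.
Lab-frame lifetime: Δt = γτ = 1.1872 × 2.20 μs = 2.6118 μs.
Distance: d = vΔt = 0.539 × 2.998×10⁸ m/s × 2.6118×10^-6 s = 422 m.

422 m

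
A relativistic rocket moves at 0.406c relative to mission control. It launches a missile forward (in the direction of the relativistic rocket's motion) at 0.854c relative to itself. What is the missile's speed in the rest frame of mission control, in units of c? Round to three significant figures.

0.936c

Relativistic velocity addition: u = (u' + v)/(1 + u'v/c²), with u' = 0.854c and v = 0.406c.
Numerator: 0.854 + 0.406 = 1.26. Denominator: 1 + (0.854)(0.406) = 1.346724.
u = 1.26/1.346724 = 0.9356, so the speed is 0.936c.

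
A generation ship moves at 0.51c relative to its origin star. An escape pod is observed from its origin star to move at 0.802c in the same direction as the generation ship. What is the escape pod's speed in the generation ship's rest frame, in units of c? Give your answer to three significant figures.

Transform to the generation ship's frame: u' = (u − v)/(1 − uv/c²).
u' = (0.802 − 0.51)/(1 − 0.802×0.51) = 0.292/0.59098 = 0.49409.
Speed in the generation ship's frame: 0.494c (in the same direction).

0.494c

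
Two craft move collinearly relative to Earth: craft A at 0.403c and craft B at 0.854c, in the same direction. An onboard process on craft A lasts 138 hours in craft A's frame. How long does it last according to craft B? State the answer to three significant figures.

Transform craft A's velocity into craft B's frame: (0.403 − 0.854)/(1 − 0.403·0.854) = −0.451/0.655838, so the relative speed is 0.68767c.
γ for this relative speed: γ = 1/√(1 − 0.47289) = 1.3774.
The clock on craft A records proper time, so craft B measures Δt = γΔτ = 1.3774 × 138 = 190 hours.

190 hours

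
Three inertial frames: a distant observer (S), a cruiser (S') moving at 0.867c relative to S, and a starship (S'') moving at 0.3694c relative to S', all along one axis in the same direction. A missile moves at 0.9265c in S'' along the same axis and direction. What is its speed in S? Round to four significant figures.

Compose velocities in two stages. Stage 1 (into S'): u₁ = (0.9265+0.3694)/(1+0.9265×0.3694) = 0.96547.
Stage 2 (into S): u = (0.96547+0.867)/(1+0.96547×0.867) = 0.9975, so the speed is 0.9975c.

0.9975c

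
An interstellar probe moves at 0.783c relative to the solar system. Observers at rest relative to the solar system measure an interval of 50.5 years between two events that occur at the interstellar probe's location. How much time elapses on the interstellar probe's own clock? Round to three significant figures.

31.4 years

With β = 0.783, γ = 1/√(1 − 0.783²) = 1/√0.386911 = 1.6077.
The moving clock records proper time: Δτ = Δt/γ = 50.5/1.6077 = 31.4 years.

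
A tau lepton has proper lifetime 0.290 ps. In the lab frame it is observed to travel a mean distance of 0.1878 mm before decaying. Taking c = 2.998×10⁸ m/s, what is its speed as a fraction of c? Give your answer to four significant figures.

d = βγcτ ⇒ βγ = d/(cτ) = 1.878×10^-4 m / (8.6942×10^-5 m) = 2.1601.
β = (βγ)/√(1+(βγ)²) = 2.1601/√5.66603 = 0.9075.

0.9075c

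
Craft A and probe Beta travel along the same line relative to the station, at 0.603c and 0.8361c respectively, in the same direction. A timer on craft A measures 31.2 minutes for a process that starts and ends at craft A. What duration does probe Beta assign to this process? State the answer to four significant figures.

35.35 minutes

The velocity of craft A relative to probe Beta is (0.603 − 0.8361)c / (1 − 0.603×0.8361) = −0.47012c; relative speed 0.47012c.
γ for this relative speed: γ = 1/√(1 − 0.221013) = 1.133.
The clock on craft A records proper time, so probe Beta measures Δt = γΔτ = 1.133 × 31.2 = 35.35 minutes.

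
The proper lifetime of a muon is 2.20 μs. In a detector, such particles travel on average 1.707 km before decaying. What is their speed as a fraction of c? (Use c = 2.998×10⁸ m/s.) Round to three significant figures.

d = βγcτ ⇒ βγ = d/(cτ) = 1707 m / (659.56 m) = 2.5881.
β = (βγ)/√(1+(βγ)²) = 2.5881/√7.69826 = 0.933.

0.933c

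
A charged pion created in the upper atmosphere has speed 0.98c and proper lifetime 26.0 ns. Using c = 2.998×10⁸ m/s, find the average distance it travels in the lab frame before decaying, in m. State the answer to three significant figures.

γ = 1/√(1 − β²) = 1/√(1 − 0.9604) = 1/√0.0396 = 1/0.198997 = 5.0252.
Lab-frame lifetime: Δt = γτ = 5.0252 × 26.0 ns = 130.66 ns.
Distance: d = vΔt = 0.98 × 2.998×10⁸ m/s × 1.3066×10^-7 s = 38.4 m.

38.4 m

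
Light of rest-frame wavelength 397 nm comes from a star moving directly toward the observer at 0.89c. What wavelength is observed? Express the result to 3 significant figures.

Relativistic Doppler for wavelength: λ_obs = λ_src · √((1−β)/(1+β)).
With β = 0.89: factor = √(0.11/1.89) = 0.24125.
λ_obs = 397 × 0.24125 = 95.8 nm.

95.8 nm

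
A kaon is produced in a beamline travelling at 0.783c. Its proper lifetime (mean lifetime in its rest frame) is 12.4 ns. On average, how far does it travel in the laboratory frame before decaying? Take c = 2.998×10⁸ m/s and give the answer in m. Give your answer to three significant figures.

Lorentz factor: γ = (1 − 0.613089)^(−1/2) = 1.6077.
Lab-frame lifetime: Δt = γτ = 1.6077 × 12.4 ns = 19.935 ns.
Distance: d = vΔt = 0.783 × 2.998×10⁸ m/s × 1.9935×10^-8 s = 4.68 m.

4.68 m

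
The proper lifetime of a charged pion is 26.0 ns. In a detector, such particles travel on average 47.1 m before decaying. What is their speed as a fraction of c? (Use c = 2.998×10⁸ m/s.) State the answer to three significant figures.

0.987c

Let x = d/(cτ) = 47.10 m / (2.998×10⁸ m/s × 2.600×10^-8 s) = 6.0425. Since d = βγcτ, x = βγ = β/√(1−β²).
Solving: β² = x²/(1+x²) = 36.5118/37.5118 = 0.973342, so β = 0.987.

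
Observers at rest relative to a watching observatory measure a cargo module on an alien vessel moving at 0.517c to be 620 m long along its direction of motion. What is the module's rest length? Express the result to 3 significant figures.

724 m

β² = 0.267289, so γ = 1/√0.732711 = 1.1682.
Proper length: L₀ = γ·L = 1.1682 × 620 = 724 m.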